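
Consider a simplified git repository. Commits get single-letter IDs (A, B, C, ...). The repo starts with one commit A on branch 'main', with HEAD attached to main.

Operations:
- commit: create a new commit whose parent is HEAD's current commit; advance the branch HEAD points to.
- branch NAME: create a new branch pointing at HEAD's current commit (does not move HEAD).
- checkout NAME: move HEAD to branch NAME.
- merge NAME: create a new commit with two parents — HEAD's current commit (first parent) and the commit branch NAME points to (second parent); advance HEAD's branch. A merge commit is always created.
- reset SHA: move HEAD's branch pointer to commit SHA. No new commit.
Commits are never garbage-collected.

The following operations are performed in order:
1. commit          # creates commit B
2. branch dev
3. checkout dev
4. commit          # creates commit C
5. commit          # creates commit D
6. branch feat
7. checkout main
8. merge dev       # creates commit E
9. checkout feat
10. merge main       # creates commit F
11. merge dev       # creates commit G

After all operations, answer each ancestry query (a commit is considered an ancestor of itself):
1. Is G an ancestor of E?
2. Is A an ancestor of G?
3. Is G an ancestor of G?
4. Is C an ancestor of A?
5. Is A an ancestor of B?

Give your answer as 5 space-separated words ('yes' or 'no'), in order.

After op 1 (commit): HEAD=main@B [main=B]
After op 2 (branch): HEAD=main@B [dev=B main=B]
After op 3 (checkout): HEAD=dev@B [dev=B main=B]
After op 4 (commit): HEAD=dev@C [dev=C main=B]
After op 5 (commit): HEAD=dev@D [dev=D main=B]
After op 6 (branch): HEAD=dev@D [dev=D feat=D main=B]
After op 7 (checkout): HEAD=main@B [dev=D feat=D main=B]
After op 8 (merge): HEAD=main@E [dev=D feat=D main=E]
After op 9 (checkout): HEAD=feat@D [dev=D feat=D main=E]
After op 10 (merge): HEAD=feat@F [dev=D feat=F main=E]
After op 11 (merge): HEAD=feat@G [dev=D feat=G main=E]
ancestors(E) = {A,B,C,D,E}; G in? no
ancestors(G) = {A,B,C,D,E,F,G}; A in? yes
ancestors(G) = {A,B,C,D,E,F,G}; G in? yes
ancestors(A) = {A}; C in? no
ancestors(B) = {A,B}; A in? yes

Answer: no yes yes no yes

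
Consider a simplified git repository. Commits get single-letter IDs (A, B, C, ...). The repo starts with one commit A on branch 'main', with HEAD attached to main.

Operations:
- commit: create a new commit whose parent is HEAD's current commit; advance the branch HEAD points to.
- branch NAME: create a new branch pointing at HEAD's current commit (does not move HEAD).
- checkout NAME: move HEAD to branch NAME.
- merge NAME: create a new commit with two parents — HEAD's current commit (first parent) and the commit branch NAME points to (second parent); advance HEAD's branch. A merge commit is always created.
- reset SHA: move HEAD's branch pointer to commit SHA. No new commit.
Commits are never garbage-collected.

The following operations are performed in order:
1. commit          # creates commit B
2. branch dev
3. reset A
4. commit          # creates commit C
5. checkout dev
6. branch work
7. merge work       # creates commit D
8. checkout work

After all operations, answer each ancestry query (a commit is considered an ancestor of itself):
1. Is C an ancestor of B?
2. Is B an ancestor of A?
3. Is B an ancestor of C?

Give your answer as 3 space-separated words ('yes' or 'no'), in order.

Answer: no no no

Derivation:
After op 1 (commit): HEAD=main@B [main=B]
After op 2 (branch): HEAD=main@B [dev=B main=B]
After op 3 (reset): HEAD=main@A [dev=B main=A]
After op 4 (commit): HEAD=main@C [dev=B main=C]
After op 5 (checkout): HEAD=dev@B [dev=B main=C]
After op 6 (branch): HEAD=dev@B [dev=B main=C work=B]
After op 7 (merge): HEAD=dev@D [dev=D main=C work=B]
After op 8 (checkout): HEAD=work@B [dev=D main=C work=B]
ancestors(B) = {A,B}; C in? no
ancestors(A) = {A}; B in? no
ancestors(C) = {A,C}; B in? no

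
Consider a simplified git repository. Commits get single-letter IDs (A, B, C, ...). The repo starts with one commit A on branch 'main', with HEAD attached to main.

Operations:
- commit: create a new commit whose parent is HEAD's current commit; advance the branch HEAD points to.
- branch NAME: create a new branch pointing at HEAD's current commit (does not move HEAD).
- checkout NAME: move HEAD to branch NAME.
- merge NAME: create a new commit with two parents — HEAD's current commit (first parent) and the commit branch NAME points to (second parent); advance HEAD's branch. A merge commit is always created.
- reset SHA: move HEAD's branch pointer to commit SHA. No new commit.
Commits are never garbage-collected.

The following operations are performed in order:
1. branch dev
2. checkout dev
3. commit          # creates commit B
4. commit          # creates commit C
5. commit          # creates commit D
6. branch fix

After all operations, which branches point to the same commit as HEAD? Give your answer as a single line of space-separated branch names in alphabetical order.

After op 1 (branch): HEAD=main@A [dev=A main=A]
After op 2 (checkout): HEAD=dev@A [dev=A main=A]
After op 3 (commit): HEAD=dev@B [dev=B main=A]
After op 4 (commit): HEAD=dev@C [dev=C main=A]
After op 5 (commit): HEAD=dev@D [dev=D main=A]
After op 6 (branch): HEAD=dev@D [dev=D fix=D main=A]

Answer: dev fix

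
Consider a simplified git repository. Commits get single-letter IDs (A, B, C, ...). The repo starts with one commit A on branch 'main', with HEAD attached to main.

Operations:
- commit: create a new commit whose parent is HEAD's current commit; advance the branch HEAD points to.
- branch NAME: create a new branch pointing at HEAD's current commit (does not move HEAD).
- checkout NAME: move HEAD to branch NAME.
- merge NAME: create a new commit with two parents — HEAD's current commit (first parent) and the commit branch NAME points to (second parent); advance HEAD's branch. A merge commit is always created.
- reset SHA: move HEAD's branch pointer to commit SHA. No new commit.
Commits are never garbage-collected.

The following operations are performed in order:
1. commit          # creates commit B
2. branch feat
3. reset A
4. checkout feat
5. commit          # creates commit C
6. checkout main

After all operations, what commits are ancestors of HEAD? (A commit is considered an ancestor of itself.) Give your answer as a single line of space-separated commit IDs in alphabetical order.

Answer: A

Derivation:
After op 1 (commit): HEAD=main@B [main=B]
After op 2 (branch): HEAD=main@B [feat=B main=B]
After op 3 (reset): HEAD=main@A [feat=B main=A]
After op 4 (checkout): HEAD=feat@B [feat=B main=A]
After op 5 (commit): HEAD=feat@C [feat=C main=A]
After op 6 (checkout): HEAD=main@A [feat=C main=A]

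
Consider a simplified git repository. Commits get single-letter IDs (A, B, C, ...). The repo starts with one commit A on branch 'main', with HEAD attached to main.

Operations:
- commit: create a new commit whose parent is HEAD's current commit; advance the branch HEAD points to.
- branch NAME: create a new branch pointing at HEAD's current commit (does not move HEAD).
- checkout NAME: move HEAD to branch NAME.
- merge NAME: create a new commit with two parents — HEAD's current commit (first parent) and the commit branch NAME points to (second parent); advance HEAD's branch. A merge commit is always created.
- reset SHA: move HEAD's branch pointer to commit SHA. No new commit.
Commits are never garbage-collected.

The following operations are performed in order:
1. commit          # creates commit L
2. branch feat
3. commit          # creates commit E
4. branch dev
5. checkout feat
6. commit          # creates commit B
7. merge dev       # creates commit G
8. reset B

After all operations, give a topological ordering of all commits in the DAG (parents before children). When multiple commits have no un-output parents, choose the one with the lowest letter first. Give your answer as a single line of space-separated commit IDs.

Answer: A L B E G

Derivation:
After op 1 (commit): HEAD=main@L [main=L]
After op 2 (branch): HEAD=main@L [feat=L main=L]
After op 3 (commit): HEAD=main@E [feat=L main=E]
After op 4 (branch): HEAD=main@E [dev=E feat=L main=E]
After op 5 (checkout): HEAD=feat@L [dev=E feat=L main=E]
After op 6 (commit): HEAD=feat@B [dev=E feat=B main=E]
After op 7 (merge): HEAD=feat@G [dev=E feat=G main=E]
After op 8 (reset): HEAD=feat@B [dev=E feat=B main=E]
commit A: parents=[]
commit B: parents=['L']
commit E: parents=['L']
commit G: parents=['B', 'E']
commit L: parents=['A']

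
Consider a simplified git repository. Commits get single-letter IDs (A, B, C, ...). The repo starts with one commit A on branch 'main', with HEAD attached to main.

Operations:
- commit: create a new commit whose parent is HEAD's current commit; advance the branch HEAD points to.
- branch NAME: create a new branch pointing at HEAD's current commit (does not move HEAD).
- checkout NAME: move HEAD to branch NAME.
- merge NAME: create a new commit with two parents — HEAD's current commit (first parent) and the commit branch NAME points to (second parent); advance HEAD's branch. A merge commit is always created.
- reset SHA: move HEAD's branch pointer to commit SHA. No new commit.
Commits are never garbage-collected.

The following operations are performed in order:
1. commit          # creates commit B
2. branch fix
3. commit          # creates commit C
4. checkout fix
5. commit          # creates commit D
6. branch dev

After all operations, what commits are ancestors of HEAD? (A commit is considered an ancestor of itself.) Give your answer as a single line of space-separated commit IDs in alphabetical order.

Answer: A B D

Derivation:
After op 1 (commit): HEAD=main@B [main=B]
After op 2 (branch): HEAD=main@B [fix=B main=B]
After op 3 (commit): HEAD=main@C [fix=B main=C]
After op 4 (checkout): HEAD=fix@B [fix=B main=C]
After op 5 (commit): HEAD=fix@D [fix=D main=C]
After op 6 (branch): HEAD=fix@D [dev=D fix=D main=C]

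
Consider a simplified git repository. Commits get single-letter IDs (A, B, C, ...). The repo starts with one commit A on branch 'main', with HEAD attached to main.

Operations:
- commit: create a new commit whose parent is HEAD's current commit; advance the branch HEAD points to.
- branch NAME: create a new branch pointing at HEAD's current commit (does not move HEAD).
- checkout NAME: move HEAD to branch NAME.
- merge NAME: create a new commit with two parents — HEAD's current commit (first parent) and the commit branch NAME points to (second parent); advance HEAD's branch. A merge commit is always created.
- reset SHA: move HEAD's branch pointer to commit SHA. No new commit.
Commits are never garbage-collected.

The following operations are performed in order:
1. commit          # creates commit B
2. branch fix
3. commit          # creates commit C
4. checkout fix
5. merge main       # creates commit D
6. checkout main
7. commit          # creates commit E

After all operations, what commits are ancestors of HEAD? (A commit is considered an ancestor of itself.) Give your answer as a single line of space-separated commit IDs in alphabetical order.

Answer: A B C E

Derivation:
After op 1 (commit): HEAD=main@B [main=B]
After op 2 (branch): HEAD=main@B [fix=B main=B]
After op 3 (commit): HEAD=main@C [fix=B main=C]
After op 4 (checkout): HEAD=fix@B [fix=B main=C]
After op 5 (merge): HEAD=fix@D [fix=D main=C]
After op 6 (checkout): HEAD=main@C [fix=D main=C]
After op 7 (commit): HEAD=main@E [fix=D main=E]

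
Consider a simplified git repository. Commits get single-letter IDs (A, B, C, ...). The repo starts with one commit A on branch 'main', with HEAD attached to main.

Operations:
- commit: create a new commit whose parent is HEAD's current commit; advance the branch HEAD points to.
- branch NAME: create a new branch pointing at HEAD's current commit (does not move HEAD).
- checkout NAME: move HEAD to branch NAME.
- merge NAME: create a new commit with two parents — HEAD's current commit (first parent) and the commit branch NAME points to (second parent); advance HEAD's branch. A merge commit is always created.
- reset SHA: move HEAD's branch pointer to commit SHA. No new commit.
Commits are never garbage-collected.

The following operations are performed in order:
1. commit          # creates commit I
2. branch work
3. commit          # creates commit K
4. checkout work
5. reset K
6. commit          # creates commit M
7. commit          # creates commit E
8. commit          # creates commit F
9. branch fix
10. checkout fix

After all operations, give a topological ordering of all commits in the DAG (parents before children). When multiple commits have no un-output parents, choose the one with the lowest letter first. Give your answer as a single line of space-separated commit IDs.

Answer: A I K M E F

Derivation:
After op 1 (commit): HEAD=main@I [main=I]
After op 2 (branch): HEAD=main@I [main=I work=I]
After op 3 (commit): HEAD=main@K [main=K work=I]
After op 4 (checkout): HEAD=work@I [main=K work=I]
After op 5 (reset): HEAD=work@K [main=K work=K]
After op 6 (commit): HEAD=work@M [main=K work=M]
After op 7 (commit): HEAD=work@E [main=K work=E]
After op 8 (commit): HEAD=work@F [main=K work=F]
After op 9 (branch): HEAD=work@F [fix=F main=K work=F]
After op 10 (checkout): HEAD=fix@F [fix=F main=K work=F]
commit A: parents=[]
commit E: parents=['M']
commit F: parents=['E']
commit I: parents=['A']
commit K: parents=['I']
commit M: parents=['K']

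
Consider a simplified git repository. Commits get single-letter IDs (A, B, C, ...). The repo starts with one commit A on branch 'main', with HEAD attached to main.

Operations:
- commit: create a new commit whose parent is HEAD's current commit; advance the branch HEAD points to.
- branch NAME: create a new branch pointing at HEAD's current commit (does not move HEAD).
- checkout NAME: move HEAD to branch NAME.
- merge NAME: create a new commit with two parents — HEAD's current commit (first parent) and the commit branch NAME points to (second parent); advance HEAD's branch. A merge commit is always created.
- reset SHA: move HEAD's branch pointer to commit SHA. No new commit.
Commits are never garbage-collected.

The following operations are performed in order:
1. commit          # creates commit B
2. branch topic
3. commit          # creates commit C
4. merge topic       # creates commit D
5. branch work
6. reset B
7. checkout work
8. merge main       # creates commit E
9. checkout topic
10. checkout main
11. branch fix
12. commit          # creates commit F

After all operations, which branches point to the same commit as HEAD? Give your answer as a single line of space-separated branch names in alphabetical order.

After op 1 (commit): HEAD=main@B [main=B]
After op 2 (branch): HEAD=main@B [main=B topic=B]
After op 3 (commit): HEAD=main@C [main=C topic=B]
After op 4 (merge): HEAD=main@D [main=D topic=B]
After op 5 (branch): HEAD=main@D [main=D topic=B work=D]
After op 6 (reset): HEAD=main@B [main=B topic=B work=D]
After op 7 (checkout): HEAD=work@D [main=B topic=B work=D]
After op 8 (merge): HEAD=work@E [main=B topic=B work=E]
After op 9 (checkout): HEAD=topic@B [main=B topic=B work=E]
After op 10 (checkout): HEAD=main@B [main=B topic=B work=E]
After op 11 (branch): HEAD=main@B [fix=B main=B topic=B work=E]
After op 12 (commit): HEAD=main@F [fix=B main=F topic=B work=E]

Answer: main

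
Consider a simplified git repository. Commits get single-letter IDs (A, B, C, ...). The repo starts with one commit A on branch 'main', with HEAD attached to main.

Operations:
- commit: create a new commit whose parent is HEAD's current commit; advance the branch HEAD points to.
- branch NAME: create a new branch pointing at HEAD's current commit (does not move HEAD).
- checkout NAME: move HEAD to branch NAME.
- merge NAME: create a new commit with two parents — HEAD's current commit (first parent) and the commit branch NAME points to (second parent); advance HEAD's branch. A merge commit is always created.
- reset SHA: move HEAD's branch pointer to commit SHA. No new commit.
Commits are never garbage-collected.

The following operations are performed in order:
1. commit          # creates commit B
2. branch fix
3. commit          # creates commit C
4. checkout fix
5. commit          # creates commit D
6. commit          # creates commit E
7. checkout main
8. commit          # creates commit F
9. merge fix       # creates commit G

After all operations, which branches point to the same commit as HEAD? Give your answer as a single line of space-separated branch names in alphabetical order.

After op 1 (commit): HEAD=main@B [main=B]
After op 2 (branch): HEAD=main@B [fix=B main=B]
After op 3 (commit): HEAD=main@C [fix=B main=C]
After op 4 (checkout): HEAD=fix@B [fix=B main=C]
After op 5 (commit): HEAD=fix@D [fix=D main=C]
After op 6 (commit): HEAD=fix@E [fix=E main=C]
After op 7 (checkout): HEAD=main@C [fix=E main=C]
After op 8 (commit): HEAD=main@F [fix=E main=F]
After op 9 (merge): HEAD=main@G [fix=E main=G]

Answer: main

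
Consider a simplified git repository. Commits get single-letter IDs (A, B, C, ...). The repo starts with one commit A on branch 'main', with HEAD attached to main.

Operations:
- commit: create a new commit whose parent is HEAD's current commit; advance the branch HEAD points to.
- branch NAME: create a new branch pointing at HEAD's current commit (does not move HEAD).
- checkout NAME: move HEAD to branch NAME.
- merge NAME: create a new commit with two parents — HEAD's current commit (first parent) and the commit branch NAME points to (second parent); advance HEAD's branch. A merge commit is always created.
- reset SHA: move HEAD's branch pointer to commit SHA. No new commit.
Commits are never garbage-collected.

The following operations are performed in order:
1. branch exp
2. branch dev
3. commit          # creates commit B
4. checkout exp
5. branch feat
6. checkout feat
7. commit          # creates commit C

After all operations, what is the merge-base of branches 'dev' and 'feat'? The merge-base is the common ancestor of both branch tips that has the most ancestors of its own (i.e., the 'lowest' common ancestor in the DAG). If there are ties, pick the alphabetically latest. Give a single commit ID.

After op 1 (branch): HEAD=main@A [exp=A main=A]
After op 2 (branch): HEAD=main@A [dev=A exp=A main=A]
After op 3 (commit): HEAD=main@B [dev=A exp=A main=B]
After op 4 (checkout): HEAD=exp@A [dev=A exp=A main=B]
After op 5 (branch): HEAD=exp@A [dev=A exp=A feat=A main=B]
After op 6 (checkout): HEAD=feat@A [dev=A exp=A feat=A main=B]
After op 7 (commit): HEAD=feat@C [dev=A exp=A feat=C main=B]
ancestors(dev=A): ['A']
ancestors(feat=C): ['A', 'C']
common: ['A']

Answer: A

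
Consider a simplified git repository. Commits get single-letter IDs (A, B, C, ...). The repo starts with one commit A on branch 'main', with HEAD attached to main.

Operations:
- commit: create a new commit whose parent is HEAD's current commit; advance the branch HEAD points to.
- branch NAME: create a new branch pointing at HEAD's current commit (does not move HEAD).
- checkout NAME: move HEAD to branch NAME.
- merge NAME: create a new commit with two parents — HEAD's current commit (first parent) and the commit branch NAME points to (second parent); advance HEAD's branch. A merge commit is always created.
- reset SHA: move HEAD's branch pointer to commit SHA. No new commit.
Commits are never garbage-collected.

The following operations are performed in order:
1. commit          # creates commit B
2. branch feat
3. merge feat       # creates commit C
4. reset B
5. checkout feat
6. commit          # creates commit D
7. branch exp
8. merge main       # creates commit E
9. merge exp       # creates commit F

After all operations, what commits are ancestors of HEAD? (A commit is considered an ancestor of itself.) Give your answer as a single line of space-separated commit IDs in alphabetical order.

After op 1 (commit): HEAD=main@B [main=B]
After op 2 (branch): HEAD=main@B [feat=B main=B]
After op 3 (merge): HEAD=main@C [feat=B main=C]
After op 4 (reset): HEAD=main@B [feat=B main=B]
After op 5 (checkout): HEAD=feat@B [feat=B main=B]
After op 6 (commit): HEAD=feat@D [feat=D main=B]
After op 7 (branch): HEAD=feat@D [exp=D feat=D main=B]
After op 8 (merge): HEAD=feat@E [exp=D feat=E main=B]
After op 9 (merge): HEAD=feat@F [exp=D feat=F main=B]

Answer: A B D E F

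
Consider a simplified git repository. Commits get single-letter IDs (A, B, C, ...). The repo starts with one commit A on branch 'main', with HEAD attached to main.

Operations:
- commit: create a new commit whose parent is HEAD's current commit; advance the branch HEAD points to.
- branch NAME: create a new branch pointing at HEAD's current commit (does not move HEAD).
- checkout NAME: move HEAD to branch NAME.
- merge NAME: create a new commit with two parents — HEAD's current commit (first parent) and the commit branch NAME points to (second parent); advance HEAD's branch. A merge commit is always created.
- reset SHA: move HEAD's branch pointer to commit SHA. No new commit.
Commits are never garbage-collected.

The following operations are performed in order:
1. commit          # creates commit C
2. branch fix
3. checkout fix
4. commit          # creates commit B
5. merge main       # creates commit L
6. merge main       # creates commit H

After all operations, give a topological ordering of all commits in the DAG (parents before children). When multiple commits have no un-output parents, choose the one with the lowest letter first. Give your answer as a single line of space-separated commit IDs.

After op 1 (commit): HEAD=main@C [main=C]
After op 2 (branch): HEAD=main@C [fix=C main=C]
After op 3 (checkout): HEAD=fix@C [fix=C main=C]
After op 4 (commit): HEAD=fix@B [fix=B main=C]
After op 5 (merge): HEAD=fix@L [fix=L main=C]
After op 6 (merge): HEAD=fix@H [fix=H main=C]
commit A: parents=[]
commit B: parents=['C']
commit C: parents=['A']
commit H: parents=['L', 'C']
commit L: parents=['B', 'C']

Answer: A C B L H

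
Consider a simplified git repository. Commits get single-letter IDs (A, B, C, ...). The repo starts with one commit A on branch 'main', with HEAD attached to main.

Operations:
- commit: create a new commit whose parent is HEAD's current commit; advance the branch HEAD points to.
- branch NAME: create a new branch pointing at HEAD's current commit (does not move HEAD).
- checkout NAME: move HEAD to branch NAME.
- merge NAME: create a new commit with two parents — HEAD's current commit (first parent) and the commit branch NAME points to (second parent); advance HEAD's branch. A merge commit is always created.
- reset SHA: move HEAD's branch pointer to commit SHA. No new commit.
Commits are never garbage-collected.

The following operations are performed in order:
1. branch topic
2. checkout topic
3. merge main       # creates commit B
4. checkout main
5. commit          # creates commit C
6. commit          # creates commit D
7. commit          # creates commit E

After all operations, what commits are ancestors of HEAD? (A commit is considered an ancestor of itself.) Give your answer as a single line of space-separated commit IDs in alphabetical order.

After op 1 (branch): HEAD=main@A [main=A topic=A]
After op 2 (checkout): HEAD=topic@A [main=A topic=A]
After op 3 (merge): HEAD=topic@B [main=A topic=B]
After op 4 (checkout): HEAD=main@A [main=A topic=B]
After op 5 (commit): HEAD=main@C [main=C topic=B]
After op 6 (commit): HEAD=main@D [main=D topic=B]
After op 7 (commit): HEAD=main@E [main=E topic=B]

Answer: A C D E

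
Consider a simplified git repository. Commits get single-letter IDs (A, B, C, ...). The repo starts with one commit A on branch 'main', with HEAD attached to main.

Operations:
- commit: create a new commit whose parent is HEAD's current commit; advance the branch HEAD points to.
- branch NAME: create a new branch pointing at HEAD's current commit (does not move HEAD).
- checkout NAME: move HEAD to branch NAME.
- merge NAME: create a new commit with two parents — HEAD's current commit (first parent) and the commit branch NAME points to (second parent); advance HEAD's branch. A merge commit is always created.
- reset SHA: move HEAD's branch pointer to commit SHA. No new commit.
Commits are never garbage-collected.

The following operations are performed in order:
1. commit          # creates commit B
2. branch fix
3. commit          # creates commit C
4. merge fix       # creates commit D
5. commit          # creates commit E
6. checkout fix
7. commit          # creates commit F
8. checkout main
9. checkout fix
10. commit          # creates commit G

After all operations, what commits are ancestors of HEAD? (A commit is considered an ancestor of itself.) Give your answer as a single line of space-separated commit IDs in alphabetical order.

After op 1 (commit): HEAD=main@B [main=B]
After op 2 (branch): HEAD=main@B [fix=B main=B]
After op 3 (commit): HEAD=main@C [fix=B main=C]
After op 4 (merge): HEAD=main@D [fix=B main=D]
After op 5 (commit): HEAD=main@E [fix=B main=E]
After op 6 (checkout): HEAD=fix@B [fix=B main=E]
After op 7 (commit): HEAD=fix@F [fix=F main=E]
After op 8 (checkout): HEAD=main@E [fix=F main=E]
After op 9 (checkout): HEAD=fix@F [fix=F main=E]
After op 10 (commit): HEAD=fix@G [fix=G main=E]

Answer: A B F G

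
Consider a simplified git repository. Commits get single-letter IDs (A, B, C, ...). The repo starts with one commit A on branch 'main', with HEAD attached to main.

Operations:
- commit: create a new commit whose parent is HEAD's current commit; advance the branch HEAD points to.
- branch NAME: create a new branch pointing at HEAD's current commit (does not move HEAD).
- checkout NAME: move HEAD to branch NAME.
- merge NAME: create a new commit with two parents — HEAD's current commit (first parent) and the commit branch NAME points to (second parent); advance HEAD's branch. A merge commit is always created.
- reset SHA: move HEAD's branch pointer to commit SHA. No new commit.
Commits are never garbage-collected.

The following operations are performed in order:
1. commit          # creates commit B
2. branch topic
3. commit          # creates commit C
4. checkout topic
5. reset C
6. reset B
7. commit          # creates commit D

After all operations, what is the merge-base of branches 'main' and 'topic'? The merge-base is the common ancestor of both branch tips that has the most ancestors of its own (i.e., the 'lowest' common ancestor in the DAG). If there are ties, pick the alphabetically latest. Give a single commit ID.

After op 1 (commit): HEAD=main@B [main=B]
After op 2 (branch): HEAD=main@B [main=B topic=B]
After op 3 (commit): HEAD=main@C [main=C topic=B]
After op 4 (checkout): HEAD=topic@B [main=C topic=B]
After op 5 (reset): HEAD=topic@C [main=C topic=C]
After op 6 (reset): HEAD=topic@B [main=C topic=B]
After op 7 (commit): HEAD=topic@D [main=C topic=D]
ancestors(main=C): ['A', 'B', 'C']
ancestors(topic=D): ['A', 'B', 'D']
common: ['A', 'B']

Answer: B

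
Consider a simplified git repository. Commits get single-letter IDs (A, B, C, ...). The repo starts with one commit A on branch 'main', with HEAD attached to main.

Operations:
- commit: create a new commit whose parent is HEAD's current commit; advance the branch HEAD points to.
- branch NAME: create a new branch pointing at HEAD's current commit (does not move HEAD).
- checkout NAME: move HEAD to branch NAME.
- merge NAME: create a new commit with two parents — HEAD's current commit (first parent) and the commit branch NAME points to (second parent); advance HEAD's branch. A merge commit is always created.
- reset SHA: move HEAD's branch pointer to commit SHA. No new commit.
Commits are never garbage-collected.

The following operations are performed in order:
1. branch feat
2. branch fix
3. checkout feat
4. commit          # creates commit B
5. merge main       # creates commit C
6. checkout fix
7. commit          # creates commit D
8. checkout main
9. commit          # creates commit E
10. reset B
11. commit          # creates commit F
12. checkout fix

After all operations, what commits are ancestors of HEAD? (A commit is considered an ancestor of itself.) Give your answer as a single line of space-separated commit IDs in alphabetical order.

Answer: A D

Derivation:
After op 1 (branch): HEAD=main@A [feat=A main=A]
After op 2 (branch): HEAD=main@A [feat=A fix=A main=A]
After op 3 (checkout): HEAD=feat@A [feat=A fix=A main=A]
After op 4 (commit): HEAD=feat@B [feat=B fix=A main=A]
After op 5 (merge): HEAD=feat@C [feat=C fix=A main=A]
After op 6 (checkout): HEAD=fix@A [feat=C fix=A main=A]
After op 7 (commit): HEAD=fix@D [feat=C fix=D main=A]
After op 8 (checkout): HEAD=main@A [feat=C fix=D main=A]
After op 9 (commit): HEAD=main@E [feat=C fix=D main=E]
After op 10 (reset): HEAD=main@B [feat=C fix=D main=B]
After op 11 (commit): HEAD=main@F [feat=C fix=D main=F]
After op 12 (checkout): HEAD=fix@D [feat=C fix=D main=F]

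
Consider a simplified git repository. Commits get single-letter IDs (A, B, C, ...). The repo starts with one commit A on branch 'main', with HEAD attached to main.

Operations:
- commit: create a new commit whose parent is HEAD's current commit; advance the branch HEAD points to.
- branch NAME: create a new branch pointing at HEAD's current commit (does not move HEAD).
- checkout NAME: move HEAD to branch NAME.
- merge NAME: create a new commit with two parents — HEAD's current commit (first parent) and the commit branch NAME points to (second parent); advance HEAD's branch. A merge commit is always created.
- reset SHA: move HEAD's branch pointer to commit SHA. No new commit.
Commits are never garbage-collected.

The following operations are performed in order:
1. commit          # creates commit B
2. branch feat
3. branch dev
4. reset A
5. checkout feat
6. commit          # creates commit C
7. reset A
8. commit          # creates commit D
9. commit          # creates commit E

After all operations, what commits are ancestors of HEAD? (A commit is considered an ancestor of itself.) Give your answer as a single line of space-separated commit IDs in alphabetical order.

Answer: A D E

Derivation:
After op 1 (commit): HEAD=main@B [main=B]
After op 2 (branch): HEAD=main@B [feat=B main=B]
After op 3 (branch): HEAD=main@B [dev=B feat=B main=B]
After op 4 (reset): HEAD=main@A [dev=B feat=B main=A]
After op 5 (checkout): HEAD=feat@B [dev=B feat=B main=A]
After op 6 (commit): HEAD=feat@C [dev=B feat=C main=A]
After op 7 (reset): HEAD=feat@A [dev=B feat=A main=A]
After op 8 (commit): HEAD=feat@D [dev=B feat=D main=A]
After op 9 (commit): HEAD=feat@E [dev=B feat=E main=A]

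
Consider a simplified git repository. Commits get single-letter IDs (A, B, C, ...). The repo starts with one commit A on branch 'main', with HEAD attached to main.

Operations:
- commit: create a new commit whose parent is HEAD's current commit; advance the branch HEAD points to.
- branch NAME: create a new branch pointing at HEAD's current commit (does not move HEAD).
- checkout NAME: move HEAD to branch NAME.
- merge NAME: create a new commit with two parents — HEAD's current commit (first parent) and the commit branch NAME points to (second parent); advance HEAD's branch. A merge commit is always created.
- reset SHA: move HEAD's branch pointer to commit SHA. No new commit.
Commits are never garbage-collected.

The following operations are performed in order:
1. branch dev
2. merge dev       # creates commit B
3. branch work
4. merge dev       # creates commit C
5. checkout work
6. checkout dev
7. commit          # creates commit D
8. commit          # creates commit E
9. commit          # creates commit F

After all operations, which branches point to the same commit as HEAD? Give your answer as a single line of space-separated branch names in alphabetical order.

After op 1 (branch): HEAD=main@A [dev=A main=A]
After op 2 (merge): HEAD=main@B [dev=A main=B]
After op 3 (branch): HEAD=main@B [dev=A main=B work=B]
After op 4 (merge): HEAD=main@C [dev=A main=C work=B]
After op 5 (checkout): HEAD=work@B [dev=A main=C work=B]
After op 6 (checkout): HEAD=dev@A [dev=A main=C work=B]
After op 7 (commit): HEAD=dev@D [dev=D main=C work=B]
After op 8 (commit): HEAD=dev@E [dev=E main=C work=B]
After op 9 (commit): HEAD=dev@F [dev=F main=C work=B]

Answer: dev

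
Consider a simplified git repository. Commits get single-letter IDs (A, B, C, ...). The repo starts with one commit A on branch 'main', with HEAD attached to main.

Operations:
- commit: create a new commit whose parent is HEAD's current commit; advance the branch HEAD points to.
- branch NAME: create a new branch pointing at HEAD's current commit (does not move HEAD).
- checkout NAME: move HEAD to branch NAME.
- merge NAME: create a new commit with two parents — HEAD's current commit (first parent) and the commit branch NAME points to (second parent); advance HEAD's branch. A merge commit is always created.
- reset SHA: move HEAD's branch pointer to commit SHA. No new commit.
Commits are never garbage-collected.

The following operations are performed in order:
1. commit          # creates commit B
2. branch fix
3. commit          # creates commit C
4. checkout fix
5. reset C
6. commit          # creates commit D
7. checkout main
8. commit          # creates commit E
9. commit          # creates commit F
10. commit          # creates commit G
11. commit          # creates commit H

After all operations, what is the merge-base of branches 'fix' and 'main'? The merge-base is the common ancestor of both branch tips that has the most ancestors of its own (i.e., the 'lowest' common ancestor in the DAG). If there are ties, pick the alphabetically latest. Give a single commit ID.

After op 1 (commit): HEAD=main@B [main=B]
After op 2 (branch): HEAD=main@B [fix=B main=B]
After op 3 (commit): HEAD=main@C [fix=B main=C]
After op 4 (checkout): HEAD=fix@B [fix=B main=C]
After op 5 (reset): HEAD=fix@C [fix=C main=C]
After op 6 (commit): HEAD=fix@D [fix=D main=C]
After op 7 (checkout): HEAD=main@C [fix=D main=C]
After op 8 (commit): HEAD=main@E [fix=D main=E]
After op 9 (commit): HEAD=main@F [fix=D main=F]
After op 10 (commit): HEAD=main@G [fix=D main=G]
After op 11 (commit): HEAD=main@H [fix=D main=H]
ancestors(fix=D): ['A', 'B', 'C', 'D']
ancestors(main=H): ['A', 'B', 'C', 'E', 'F', 'G', 'H']
common: ['A', 'B', 'C']

Answer: C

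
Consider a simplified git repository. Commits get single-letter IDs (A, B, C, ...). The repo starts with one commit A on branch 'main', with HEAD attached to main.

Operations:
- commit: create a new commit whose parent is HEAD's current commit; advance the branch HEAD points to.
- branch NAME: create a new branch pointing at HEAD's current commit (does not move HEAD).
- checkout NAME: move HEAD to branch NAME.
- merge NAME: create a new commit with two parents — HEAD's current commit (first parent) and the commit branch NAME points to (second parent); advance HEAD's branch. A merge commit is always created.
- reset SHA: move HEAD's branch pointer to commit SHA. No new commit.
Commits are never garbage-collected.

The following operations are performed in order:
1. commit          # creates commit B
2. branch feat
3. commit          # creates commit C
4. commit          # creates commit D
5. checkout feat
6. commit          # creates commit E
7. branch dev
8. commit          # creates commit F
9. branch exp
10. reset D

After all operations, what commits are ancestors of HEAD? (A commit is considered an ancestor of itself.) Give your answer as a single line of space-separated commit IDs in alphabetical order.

After op 1 (commit): HEAD=main@B [main=B]
After op 2 (branch): HEAD=main@B [feat=B main=B]
After op 3 (commit): HEAD=main@C [feat=B main=C]
After op 4 (commit): HEAD=main@D [feat=B main=D]
After op 5 (checkout): HEAD=feat@B [feat=B main=D]
After op 6 (commit): HEAD=feat@E [feat=E main=D]
After op 7 (branch): HEAD=feat@E [dev=E feat=E main=D]
After op 8 (commit): HEAD=feat@F [dev=E feat=F main=D]
After op 9 (branch): HEAD=feat@F [dev=E exp=F feat=F main=D]
After op 10 (reset): HEAD=feat@D [dev=E exp=F feat=D main=D]

Answer: A B C D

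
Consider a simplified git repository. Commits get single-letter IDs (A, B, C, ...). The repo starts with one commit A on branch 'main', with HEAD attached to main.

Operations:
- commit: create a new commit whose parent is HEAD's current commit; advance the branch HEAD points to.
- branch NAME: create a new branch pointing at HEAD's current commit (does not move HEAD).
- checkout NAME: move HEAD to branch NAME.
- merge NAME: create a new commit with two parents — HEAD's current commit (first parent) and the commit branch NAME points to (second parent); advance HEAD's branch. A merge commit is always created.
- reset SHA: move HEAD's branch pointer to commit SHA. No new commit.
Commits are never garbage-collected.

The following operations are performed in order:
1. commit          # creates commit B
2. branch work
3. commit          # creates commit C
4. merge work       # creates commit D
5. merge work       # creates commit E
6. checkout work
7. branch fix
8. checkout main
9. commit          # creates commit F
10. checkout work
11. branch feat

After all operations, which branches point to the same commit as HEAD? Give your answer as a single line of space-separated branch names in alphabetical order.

After op 1 (commit): HEAD=main@B [main=B]
After op 2 (branch): HEAD=main@B [main=B work=B]
After op 3 (commit): HEAD=main@C [main=C work=B]
After op 4 (merge): HEAD=main@D [main=D work=B]
After op 5 (merge): HEAD=main@E [main=E work=B]
After op 6 (checkout): HEAD=work@B [main=E work=B]
After op 7 (branch): HEAD=work@B [fix=B main=E work=B]
After op 8 (checkout): HEAD=main@E [fix=B main=E work=B]
After op 9 (commit): HEAD=main@F [fix=B main=F work=B]
After op 10 (checkout): HEAD=work@B [fix=B main=F work=B]
After op 11 (branch): HEAD=work@B [feat=B fix=B main=F work=B]

Answer: feat fix work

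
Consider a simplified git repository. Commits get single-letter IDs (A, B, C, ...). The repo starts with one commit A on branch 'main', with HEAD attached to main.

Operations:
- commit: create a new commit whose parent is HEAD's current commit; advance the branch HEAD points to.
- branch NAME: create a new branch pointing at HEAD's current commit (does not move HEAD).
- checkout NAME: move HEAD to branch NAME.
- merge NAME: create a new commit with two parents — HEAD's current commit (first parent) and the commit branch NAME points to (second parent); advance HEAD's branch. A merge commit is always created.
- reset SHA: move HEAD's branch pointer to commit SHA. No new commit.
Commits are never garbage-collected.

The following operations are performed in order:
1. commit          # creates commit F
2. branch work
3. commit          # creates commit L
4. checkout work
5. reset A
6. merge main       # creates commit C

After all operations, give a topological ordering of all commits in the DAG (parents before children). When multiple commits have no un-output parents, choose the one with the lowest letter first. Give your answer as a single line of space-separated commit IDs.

After op 1 (commit): HEAD=main@F [main=F]
After op 2 (branch): HEAD=main@F [main=F work=F]
After op 3 (commit): HEAD=main@L [main=L work=F]
After op 4 (checkout): HEAD=work@F [main=L work=F]
After op 5 (reset): HEAD=work@A [main=L work=A]
After op 6 (merge): HEAD=work@C [main=L work=C]
commit A: parents=[]
commit C: parents=['A', 'L']
commit F: parents=['A']
commit L: parents=['F']

Answer: A F L C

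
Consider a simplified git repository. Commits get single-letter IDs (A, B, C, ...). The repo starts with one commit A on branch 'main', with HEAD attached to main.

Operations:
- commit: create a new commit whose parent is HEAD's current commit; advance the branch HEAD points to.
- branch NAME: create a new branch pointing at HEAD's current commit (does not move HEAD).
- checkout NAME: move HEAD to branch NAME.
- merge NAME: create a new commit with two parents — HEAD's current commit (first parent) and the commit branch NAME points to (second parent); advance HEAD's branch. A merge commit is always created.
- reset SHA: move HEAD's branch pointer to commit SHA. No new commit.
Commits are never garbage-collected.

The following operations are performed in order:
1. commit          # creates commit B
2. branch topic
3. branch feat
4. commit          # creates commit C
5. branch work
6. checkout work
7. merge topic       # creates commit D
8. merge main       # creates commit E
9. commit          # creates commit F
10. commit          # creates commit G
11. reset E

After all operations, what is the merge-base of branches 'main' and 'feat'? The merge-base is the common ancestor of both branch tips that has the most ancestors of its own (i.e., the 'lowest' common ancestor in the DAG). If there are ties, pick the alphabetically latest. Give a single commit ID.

After op 1 (commit): HEAD=main@B [main=B]
After op 2 (branch): HEAD=main@B [main=B topic=B]
After op 3 (branch): HEAD=main@B [feat=B main=B topic=B]
After op 4 (commit): HEAD=main@C [feat=B main=C topic=B]
After op 5 (branch): HEAD=main@C [feat=B main=C topic=B work=C]
After op 6 (checkout): HEAD=work@C [feat=B main=C topic=B work=C]
After op 7 (merge): HEAD=work@D [feat=B main=C topic=B work=D]
After op 8 (merge): HEAD=work@E [feat=B main=C topic=B work=E]
After op 9 (commit): HEAD=work@F [feat=B main=C topic=B work=F]
After op 10 (commit): HEAD=work@G [feat=B main=C topic=B work=G]
After op 11 (reset): HEAD=work@E [feat=B main=C topic=B work=E]
ancestors(main=C): ['A', 'B', 'C']
ancestors(feat=B): ['A', 'B']
common: ['A', 'B']

Answer: B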